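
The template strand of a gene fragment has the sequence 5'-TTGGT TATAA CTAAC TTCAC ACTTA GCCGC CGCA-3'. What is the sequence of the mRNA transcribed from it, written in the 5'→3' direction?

5'-UGCGGCGGCUAAGUGUGAAGUUAGUUAUAACCAA-3'

RNA polymerase reads the template 3'→5' and synthesizes mRNA 5'→3' by base-pairing (A→U, T→A, G↔C). The complement of the template is AACCAATATTGATTGAAGTGTGAATCGGCGGCGT; antiparallel, so 5'→3' the coding strand is TGCGGCGGCTAAGTGTGAAGTTAGTTATAACCAA. Replace T with U for the mRNA.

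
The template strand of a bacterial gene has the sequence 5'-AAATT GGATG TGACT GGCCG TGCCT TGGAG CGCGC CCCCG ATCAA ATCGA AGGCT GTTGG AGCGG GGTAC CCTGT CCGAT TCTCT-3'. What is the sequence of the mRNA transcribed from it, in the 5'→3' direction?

5'-AGAGAAUCGGACAGGGUACCCCGCUCCAACAGCCUUCGAUUUGAUCGGGGGCGCGCUCCAAGGCACGGCCAGUCACAUCCAAUUU-3'

The mRNA has the sequence of the coding strand (reverse complement of the template) with T→U. Reverse complement of AAATTGGATGTGACTGGCCGTGCCTTGGAGCGCGCCCCCGATCAAATCGAAGGCTGTTGGAGCGGGGTACCCTGTCCGATTCTCT is AGAGAATCGGACAGGGTACCCCGCTCCAACAGCCTTCGATTTGATCGGGGGCGCGCTCCAAGGCACGGCCAGTCACATCCAATTT; then T→U.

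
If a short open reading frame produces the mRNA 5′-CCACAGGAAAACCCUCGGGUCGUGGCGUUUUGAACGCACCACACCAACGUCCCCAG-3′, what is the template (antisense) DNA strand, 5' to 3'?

Replace U with T to get the coding DNA strand: CCACAGGAAAACCCTCGGGTCGTGGCGTTTTGAACGCACCACACCAACGTCCCCAG. The template strand is its reverse complement (complement GGTGTCCTTTTGGGAGCCCAGCACCGCAAAACTTGCGTGGTGTGGTTGCAGGGGTC, then reverse).

5'-CTGGGGACGTTGGTGTGGTGCGTTCAAAACGCCACGACCCGAGGGTTTTCCTGTGG-3'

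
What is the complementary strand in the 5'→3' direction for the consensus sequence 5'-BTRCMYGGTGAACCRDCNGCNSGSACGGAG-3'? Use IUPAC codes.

5'-CTCCGTSCSNGCNGHYGGTTCACCRKGYAV-3'

Standard pairs A↔T, G↔C; ambiguity codes pair R↔Y, M↔K, S↔S, B↔V, D↔H, N↔N. Complement (VAYGKRCCACTTGGYHGNCGNSCSTGCCTC), then reverse for 5'→3'.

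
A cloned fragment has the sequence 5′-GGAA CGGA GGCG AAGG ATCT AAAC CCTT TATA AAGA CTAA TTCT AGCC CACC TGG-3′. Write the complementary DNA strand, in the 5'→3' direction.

The complement of GGAACGGAGGCGAAGGATCTAAACCCTTTATAAAGACTAATTCTAGCCCACCTGG is CCTTGCCTCCGCTTCCTAGATTTGGGAAATATTTCTGATTAAGATCGGGTGGACC (A↔T, G↔C). DNA strands are antiparallel, so the complementary strand runs 3'→5'; reversing gives the 5'→3' form.

5'-CCAGGTGGGCTAGAATTAGTCTTTATAAAGGGTTTAGATCCTTCGCCTCCGTTCC-3'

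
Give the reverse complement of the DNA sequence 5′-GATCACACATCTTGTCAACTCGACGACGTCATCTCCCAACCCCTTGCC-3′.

Reading the sequence 3'→5' and pairing each base (A↔T, G↔C) gives the reverse complement directly.

5'-GGCAAGGGGTTGGGAGATGACGTCGTCGAGTTGACAAGATGTGTGATC-3'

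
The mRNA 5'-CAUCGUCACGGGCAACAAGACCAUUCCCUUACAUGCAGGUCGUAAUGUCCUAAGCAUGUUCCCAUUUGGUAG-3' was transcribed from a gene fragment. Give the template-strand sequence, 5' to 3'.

Replace U with T to get the coding DNA strand: CATCGTCACGGGCAACAAGACCATTCCCTTACATGCAGGTCGTAATGTCCTAAGCATGTTCCCATTTGGTAG. The template strand is its reverse complement (complement GTAGCAGTGCCCGTTGTTCTGGTAAGGGAATGTACGTCCAGCATTACAGGATTCGTACAAGGGTAAACCATC, then reverse).

5′-CTACCAAATGGGAACATGCTTAGGACATTACGACCTGCATGTAAGGGAATGGTCTTGTTGCCCGTGACGATG-3′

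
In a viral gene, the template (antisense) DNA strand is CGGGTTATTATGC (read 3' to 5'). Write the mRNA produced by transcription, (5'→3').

5′-GCCCAAUAAUACG-3′

Reading the template 3'→5' as shown, RNA polymerase pairs each base (A→U, T→A, G↔C) to build mRNA 5'→3' directly.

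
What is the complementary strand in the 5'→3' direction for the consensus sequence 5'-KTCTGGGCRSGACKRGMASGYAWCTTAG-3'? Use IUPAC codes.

Standard pairs A↔T, G↔C; ambiguity codes pair R↔Y, M↔K, W↔W, S↔S. Complement (MAGACCCGYSCTGMYCKTSCRTWGAATC), then reverse for 5'→3'.

5′-CTAAGWTRCSTKCYMGTCSYGCCCAGAM-3′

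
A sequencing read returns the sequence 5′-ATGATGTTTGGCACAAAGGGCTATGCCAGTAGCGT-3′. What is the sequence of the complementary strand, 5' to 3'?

The complement of ATGATGTTTGGCACAAAGGGCTATGCCAGTAGCGT is TACTACAAACCGTGTTTCCCGATACGGTCATCGCA (A↔T, G↔C). DNA strands are antiparallel, so the complementary strand runs 3'→5'; reversing gives the 5'→3' form.

5'-ACGCTACTGGCATAGCCCTTTGTGCCAAACATCAT-3'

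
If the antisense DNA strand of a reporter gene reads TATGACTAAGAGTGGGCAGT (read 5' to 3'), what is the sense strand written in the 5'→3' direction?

5'-ACTGCCCACTCTTAGTCATA-3'

The coding strand is complementary and antiparallel to the template: take the complement (A↔T, G↔C) and reverse.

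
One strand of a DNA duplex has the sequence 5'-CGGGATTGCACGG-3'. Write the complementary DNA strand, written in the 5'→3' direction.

5'-CCGTGCAATCCCG-3'

Pairing A↔T and G↔C gives GCCCTAACGTGCC, running 3'→5'. Reverse for the 5'→3' convention.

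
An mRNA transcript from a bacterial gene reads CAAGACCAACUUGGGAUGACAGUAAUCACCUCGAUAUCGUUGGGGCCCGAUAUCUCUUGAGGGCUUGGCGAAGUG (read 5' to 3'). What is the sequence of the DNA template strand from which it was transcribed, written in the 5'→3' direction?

5'-CACTTCGCCAAGCCCTCAAGAGATATCGGGCCCCAACGATATCGAGGTGATTACTGTCATCCCAAGTTGGTCTTG-3'

Replace U with T to get the coding DNA strand: CAAGACCAACTTGGGATGACAGTAATCACCTCGATATCGTTGGGGCCCGATATCTCTTGAGGGCTTGGCGAAGTG. The template strand is its reverse complement (complement GTTCTGGTTGAACCCTACTGTCATTAGTGGAGCTATAGCAACCCCGGGCTATAGAGAACTCCCGAACCGCTTCAC, then reverse).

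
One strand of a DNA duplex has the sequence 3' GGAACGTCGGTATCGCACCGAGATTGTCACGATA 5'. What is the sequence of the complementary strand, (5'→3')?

5'-CCTTGCAGCCATAGCGTGGCTCTAACAGTGCTAT-3'

The strand is given 3'→5', so its complement runs 5'→3' in the same left-to-right order: pair each base A↔T, G↔C.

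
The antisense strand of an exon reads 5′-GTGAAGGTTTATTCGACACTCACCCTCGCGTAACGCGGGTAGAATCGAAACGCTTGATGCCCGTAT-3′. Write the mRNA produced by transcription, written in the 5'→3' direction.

The mRNA has the sequence of the coding strand (reverse complement of the template) with T→U. Reverse complement of GTGAAGGTTTATTCGACACTCACCCTCGCGTAACGCGGGTAGAATCGAAACGCTTGATGCCCGTAT is ATACGGGCATCAAGCGTTTCGATTCTACCCGCGTTACGCGAGGGTGAGTGTCGAATAAACCTTCAC; then T→U.

5'-AUACGGGCAUCAAGCGUUUCGAUUCUACCCGCGUUACGCGAGGGUGAGUGUCGAAUAAACCUUCAC-3'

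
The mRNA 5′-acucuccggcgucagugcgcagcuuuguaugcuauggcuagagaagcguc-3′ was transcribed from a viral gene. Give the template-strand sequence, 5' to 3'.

Replace U with T to get the coding DNA strand: ACTCTCCGGCGTCAGTGCGCAGCTTTGTATGCTATGGCTAGAGAAGCGTC. The template strand is its reverse complement (complement TGAGAGGCCGCAGTCACGCGTCGAAACATACGATACCGATCTCTTCGCAG, then reverse).

5'-GACGCTTCTCTAGCCATAGCATACAAAGCTGCGCACTGACGCCGGAGAGT-3'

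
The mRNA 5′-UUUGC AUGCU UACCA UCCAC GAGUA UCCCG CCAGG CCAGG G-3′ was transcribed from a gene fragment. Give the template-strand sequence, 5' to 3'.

Replace U with T to get the coding DNA strand: TTTGCATGCTTACCATCCACGAGTATCCCGCCAGGCCAGGG. The template strand is its reverse complement (complement AAACGTACGAATGGTAGGTGCTCATAGGGCGGTCCGGTCCC, then reverse).

5'-CCCTGGCCTGGCGGGATACTCGTGGATGGTAAGCATGCAAA-3'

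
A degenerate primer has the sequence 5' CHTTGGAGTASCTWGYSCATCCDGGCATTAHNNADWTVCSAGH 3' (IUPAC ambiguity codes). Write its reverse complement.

5'-DCTSGBAWHTNNDTAATGCCHGGATGSRCWAGSTACTCCAADG-3'

Standard pairs A↔T, G↔C; ambiguity codes pair Y↔R, W↔W, S↔S, D↔H, V↔B, N↔N. Complement (GDAACCTCATSGAWCRSGTAGGHCCGTAATDNNTHWABGSTCD), then reverse for 5'→3'.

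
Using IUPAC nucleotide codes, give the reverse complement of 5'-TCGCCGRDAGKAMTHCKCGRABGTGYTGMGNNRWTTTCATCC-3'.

5'-GGATGAAAWYNNCKCARCACVTYCGMGDAKTMCTHYCGGCGA-3'

Standard pairs A↔T, G↔C; ambiguity codes pair R↔Y, M↔K, W↔W, B↔V, D↔H, N↔N. Complement (AGCGGCYHTCMTKADGMGCYTVCACRACKCNNYWAAAGTAGG), then reverse for 5'→3'.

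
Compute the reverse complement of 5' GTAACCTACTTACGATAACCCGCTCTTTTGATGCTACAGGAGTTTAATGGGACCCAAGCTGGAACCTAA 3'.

Complement each base (A↔T, G↔C): CATTGGATGAATGCTATTGGGCGAGAAAACTACGATGTCCTCAAATTACCCTGGGTTCGACCTTGGATT. Then reverse.

5'-TTAGGTTCCAGCTTGGGTCCCATTAAACTCCTGTAGCATCAAAAGAGCGGGTTATCGTAAGTAGGTTAC-3'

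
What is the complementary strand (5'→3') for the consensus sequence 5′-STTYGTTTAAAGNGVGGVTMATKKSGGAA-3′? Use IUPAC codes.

5'-TTCCSMMATKABCCBCNCTTTAAACRAAS-3'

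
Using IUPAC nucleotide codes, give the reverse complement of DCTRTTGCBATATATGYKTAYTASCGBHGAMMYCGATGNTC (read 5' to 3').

5'-GANCATCGRKKTCDVCGSTARTAMRCATATATVGCAAYAGH-3'

Standard pairs A↔T, G↔C; ambiguity codes pair R↔Y, M↔K, S↔S, B↔V, D↔H, N↔N. Complement (HGAYAACGVTATATACRMATRATSGCVDCTKKRGCTACNAG), then reverse for 5'→3'.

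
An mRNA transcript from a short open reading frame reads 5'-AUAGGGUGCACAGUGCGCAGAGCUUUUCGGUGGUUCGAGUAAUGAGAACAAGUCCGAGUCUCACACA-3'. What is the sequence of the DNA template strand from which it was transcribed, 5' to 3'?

5'-TGTGTGAGACTCGGACTTGTTCTCATTACTCGAACCACCGAAAAGCTCTGCGCACTGTGCACCCTAT-3'

Replace U with T to get the coding DNA strand: ATAGGGTGCACAGTGCGCAGAGCTTTTCGGTGGTTCGAGTAATGAGAACAAGTCCGAGTCTCACACA. The template strand is its reverse complement (complement TATCCCACGTGTCACGCGTCTCGAAAAGCCACCAAGCTCATTACTCTTGTTCAGGCTCAGAGTGTGT, then reverse).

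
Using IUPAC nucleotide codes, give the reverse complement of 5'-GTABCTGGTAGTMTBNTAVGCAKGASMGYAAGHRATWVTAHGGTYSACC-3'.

5'-GGTSRACCDTABWATYDCTTRCKSTCMTGCBTANVAKACTACCAGVTAC-3'

Standard pairs A↔T, G↔C; ambiguity codes pair R↔Y, M↔K, W↔W, S↔S, B↔V, H↔D, N↔N. Complement (CATVGACCATCAKAVNATBCGTMCTSKCRTTCDYTAWBATDCCARSTGG), then reverse for 5'→3'.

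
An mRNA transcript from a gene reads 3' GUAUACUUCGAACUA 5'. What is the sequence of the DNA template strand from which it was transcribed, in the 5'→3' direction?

5'-CATATGAAGCTTGAT-3'

Written 5'→3' the mRNA is AUCAAGCUUCAUAUG, so the coding DNA strand is ATCAAGCTTCATATG. The template is its reverse complement.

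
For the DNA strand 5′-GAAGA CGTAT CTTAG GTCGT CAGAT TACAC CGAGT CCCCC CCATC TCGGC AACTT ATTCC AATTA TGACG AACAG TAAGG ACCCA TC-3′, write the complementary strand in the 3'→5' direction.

Base-pairing A↔T, G↔C gives the complement. The complementary strand is antiparallel, so paired with a 5'→3' strand it runs 3'→5'.

3'-CTTCTGCATAGAATCCAGCAGTCTAATGTGGCTCAGGGGGGGTAGAGCCGTTGAATAAGGTTAATACTGCTTGTCATTCCTGGGTAG-5'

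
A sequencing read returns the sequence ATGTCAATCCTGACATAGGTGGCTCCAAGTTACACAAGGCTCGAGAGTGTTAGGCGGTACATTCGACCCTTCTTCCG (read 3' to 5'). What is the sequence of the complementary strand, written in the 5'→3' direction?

The strand is given 3'→5', so its complement runs 5'→3' in the same left-to-right order: pair each base A↔T, G↔C.

5'-TACAGTTAGGACTGTATCCACCGAGGTTCAATGTGTTCCGAGCTCTCACAATCCGCCATGTAAGCTGGGAAGAAGGC-3'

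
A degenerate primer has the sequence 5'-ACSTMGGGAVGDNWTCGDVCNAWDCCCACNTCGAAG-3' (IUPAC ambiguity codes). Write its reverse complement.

5'-CTTCGANGTGGGHWTNGBHCGAWNHCBTCCCKASGT-3'

Standard pairs A↔T, G↔C; ambiguity codes pair M↔K, W↔W, S↔S, D↔H, V↔B, N↔N. Complement (TGSAKCCCTBCHNWAGCHBGNTWHGGGTGNAGCTTC), then reverse for 5'→3'.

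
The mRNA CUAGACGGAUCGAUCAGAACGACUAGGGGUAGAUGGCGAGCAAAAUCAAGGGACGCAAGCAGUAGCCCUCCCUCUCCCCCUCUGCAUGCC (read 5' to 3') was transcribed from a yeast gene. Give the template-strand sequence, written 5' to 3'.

Replace U with T to get the coding DNA strand: CTAGACGGATCGATCAGAACGACTAGGGGTAGATGGCGAGCAAAATCAAGGGACGCAAGCAGTAGCCCTCCCTCTCCCCCTCTGCATGCC. The template strand is its reverse complement (complement GATCTGCCTAGCTAGTCTTGCTGATCCCCATCTACCGCTCGTTTTAGTTCCCTGCGTTCGTCATCGGGAGGGAGAGGGGGAGACGTACGG, then reverse).

5'-GGCATGCAGAGGGGGAGAGGGAGGGCTACTGCTTGCGTCCCTTGATTTTGCTCGCCATCTACCCCTAGTCGTTCTGATCGATCCGTCTAG-3'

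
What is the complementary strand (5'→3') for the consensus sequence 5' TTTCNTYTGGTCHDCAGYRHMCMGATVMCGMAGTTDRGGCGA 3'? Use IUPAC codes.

Standard pairs A↔T, G↔C; ambiguity codes pair R↔Y, M↔K, D↔H, V↔B, N↔N. Complement (AAAGNARACCAGDHGTCRYDKGKCTABKGCKTCAAHYCCGCT), then reverse for 5'→3'.

5'-TCGCCYHAACTKCGKBATCKGKDYRCTGHDGACCARANGAAA-3'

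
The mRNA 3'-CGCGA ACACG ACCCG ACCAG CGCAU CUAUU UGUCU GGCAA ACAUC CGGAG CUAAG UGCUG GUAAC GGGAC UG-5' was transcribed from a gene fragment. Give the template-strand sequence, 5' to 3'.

Written 5'→3' the mRNA is GUCAGGGCAAUGGUCGUGAAUCGAGGCCUACAAACGGUCUGUUUAUCUACGCGACCAGCCCAGCACAAGCGC, so the coding DNA strand is GTCAGGGCAATGGTCGTGAATCGAGGCCTACAAACGGTCTGTTTATCTACGCGACCAGCCCAGCACAAGCGC. The template is its reverse complement.

5'-GCGCTTGTGCTGGGCTGGTCGCGTAGATAAACAGACCGTTTGTAGGCCTCGATTCACGACCATTGCCCTGAC-3'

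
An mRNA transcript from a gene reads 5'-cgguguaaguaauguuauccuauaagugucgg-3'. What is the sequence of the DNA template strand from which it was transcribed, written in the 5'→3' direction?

5'-CCGACACTTATAGGATAACATTACTTACACCG-3'

Replace U with T to get the coding DNA strand: CGGTGTAAGTAATGTTATCCTATAAGTGTCGG. The template strand is its reverse complement (complement GCCACATTCATTACAATAGGATATTCACAGCC, then reverse).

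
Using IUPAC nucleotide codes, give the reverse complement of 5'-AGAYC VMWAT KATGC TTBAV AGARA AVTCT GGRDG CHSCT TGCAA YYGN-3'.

5′-NCRRTTGCAAGSDGCHYCCAGABTTYTCTBTVAAGCATMATWKBGRTCT-3′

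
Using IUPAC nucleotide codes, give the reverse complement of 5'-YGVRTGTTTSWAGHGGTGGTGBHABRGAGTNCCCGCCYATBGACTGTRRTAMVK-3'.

5'-MBKTAYYACAGTCVATRGGCGGGNACTCYVTDVCACCACCDCTWSAAACAYBCR-3'

Standard pairs A↔T, G↔C; ambiguity codes pair R↔Y, M↔K, W↔W, S↔S, B↔V, H↔D, N↔N. Complement (RCBYACAAASWTCDCCACCACVDTVYCTCANGGGCGGRTAVCTGACAYYATKBM), then reverse for 5'→3'.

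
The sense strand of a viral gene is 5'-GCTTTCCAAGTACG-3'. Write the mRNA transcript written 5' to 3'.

The mRNA is synthesized from the template strand, so it matches the coding strand with T replaced by U.

5'-GCUUUCCAAGUACG-3'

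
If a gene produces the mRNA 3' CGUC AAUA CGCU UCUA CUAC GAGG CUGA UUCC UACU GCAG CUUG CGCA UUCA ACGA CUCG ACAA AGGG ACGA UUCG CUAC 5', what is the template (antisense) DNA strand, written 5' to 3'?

5'-GCAGTTATGCGAAGATGATGCTCCGACTAAGGATGACGTCGAACGCGTAAGTTGCTGAGCTGTTTCCCTGCTAAGCGATG-3'

Written 5'→3' the mRNA is CAUCGCUUAGCAGGGAAACAGCUCAGCAACUUACGCGUUCGACGUCAUCCUUAGUCGGAGCAUCAUCUUCGCAUAACUGC, so the coding DNA strand is CATCGCTTAGCAGGGAAACAGCTCAGCAACTTACGCGTTCGACGTCATCCTTAGTCGGAGCATCATCTTCGCATAACTGC. The template is its reverse complement.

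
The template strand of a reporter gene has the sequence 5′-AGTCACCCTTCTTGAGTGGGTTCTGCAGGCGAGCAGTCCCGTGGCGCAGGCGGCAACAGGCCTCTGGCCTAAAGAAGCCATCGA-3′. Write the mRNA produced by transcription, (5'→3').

The mRNA has the sequence of the coding strand (reverse complement of the template) with T→U. Reverse complement of AGTCACCCTTCTTGAGTGGGTTCTGCAGGCGAGCAGTCCCGTGGCGCAGGCGGCAACAGGCCTCTGGCCTAAAGAAGCCATCGA is TCGATGGCTTCTTTAGGCCAGAGGCCTGTTGCCGCCTGCGCCACGGGACTGCTCGCCTGCAGAACCCACTCAAGAAGGGTGACT; then T→U.

5'-UCGAUGGCUUCUUUAGGCCAGAGGCCUGUUGCCGCCUGCGCCACGGGACUGCUCGCCUGCAGAACCCACUCAAGAAGGGUGACU-3'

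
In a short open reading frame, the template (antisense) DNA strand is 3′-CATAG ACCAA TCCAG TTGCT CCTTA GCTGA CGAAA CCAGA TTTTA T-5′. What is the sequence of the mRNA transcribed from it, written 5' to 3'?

5′-GUAUCUGGUUAGGUCAACGAGGAAUCGACUGCUUUGGUCUAAAAUA-3′

Reading the template 3'→5' as shown, RNA polymerase pairs each base (A→U, T→A, G↔C) to build mRNA 5'→3' directly.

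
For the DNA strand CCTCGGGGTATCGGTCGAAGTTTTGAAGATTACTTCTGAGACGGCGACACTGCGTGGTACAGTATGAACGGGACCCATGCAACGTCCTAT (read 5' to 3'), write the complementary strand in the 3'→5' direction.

Base-pairing A↔T, G↔C gives the complement. The complementary strand is antiparallel, so paired with a 5'→3' strand it runs 3'→5'.

3'-GGAGCCCCATAGCCAGCTTCAAAACTTCTAATGAAGACTCTGCCGCTGTGACGCACCATGTCATACTTGCCCTGGGTACGTTGCAGGATA-5'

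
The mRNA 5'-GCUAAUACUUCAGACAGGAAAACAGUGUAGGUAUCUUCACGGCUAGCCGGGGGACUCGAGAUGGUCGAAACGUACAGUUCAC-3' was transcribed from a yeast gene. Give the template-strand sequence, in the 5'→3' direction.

Replace U with T to get the coding DNA strand: GCTAATACTTCAGACAGGAAAACAGTGTAGGTATCTTCACGGCTAGCCGGGGGACTCGAGATGGTCGAAACGTACAGTTCAC. The template strand is its reverse complement (complement CGATTATGAAGTCTGTCCTTTTGTCACATCCATAGAAGTGCCGATCGGCCCCCTGAGCTCTACCAGCTTTGCATGTCAAGTG, then reverse).

5'-GTGAACTGTACGTTTCGACCATCTCGAGTCCCCCGGCTAGCCGTGAAGATACCTACACTGTTTTCCTGTCTGAAGTATTAGC-3'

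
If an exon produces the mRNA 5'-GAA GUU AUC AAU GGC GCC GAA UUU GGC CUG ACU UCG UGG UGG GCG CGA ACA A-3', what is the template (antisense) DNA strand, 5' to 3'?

5'-TTGTTCGCGCCCACCACGAAGTCAGGCCAAATTCGGCGCCATTGATAACTTC-3'

Replace U with T to get the coding DNA strand: GAAGTTATCAATGGCGCCGAATTTGGCCTGACTTCGTGGTGGGCGCGAACAA. The template strand is its reverse complement (complement CTTCAATAGTTACCGCGGCTTAAACCGGACTGAAGCACCACCCGCGCTTGTT, then reverse).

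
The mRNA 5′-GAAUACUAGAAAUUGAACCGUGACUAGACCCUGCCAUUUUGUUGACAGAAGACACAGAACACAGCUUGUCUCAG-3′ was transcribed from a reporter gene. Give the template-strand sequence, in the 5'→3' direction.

Replace U with T to get the coding DNA strand: GAATACTAGAAATTGAACCGTGACTAGACCCTGCCATTTTGTTGACAGAAGACACAGAACACAGCTTGTCTCAG. The template strand is its reverse complement (complement CTTATGATCTTTAACTTGGCACTGATCTGGGACGGTAAAACAACTGTCTTCTGTGTCTTGTGTCGAACAGAGTC, then reverse).

5′-CTGAGACAAGCTGTGTTCTGTGTCTTCTGTCAACAAAATGGCAGGGTCTAGTCACGGTTCAATTTCTAGTATTC-3′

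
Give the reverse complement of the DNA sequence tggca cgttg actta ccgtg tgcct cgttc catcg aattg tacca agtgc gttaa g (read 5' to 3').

Reading the sequence 3'→5' and pairing each base (A↔T, G↔C) gives the reverse complement directly.

5'-CTTAACGCACTTGGTACAATTCGATGGAACGAGGCACACGGTAAGTCAACGTGCCA-3'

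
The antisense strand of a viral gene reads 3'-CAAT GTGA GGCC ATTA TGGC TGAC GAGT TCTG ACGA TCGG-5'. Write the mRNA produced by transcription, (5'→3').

5′-GUUACACUCCGGUAAUACCGACUGCUCAAGACUGCUAGCC-3′

Reading the template 3'→5' as shown, RNA polymerase pairs each base (A→U, T→A, G↔C) to build mRNA 5'→3' directly.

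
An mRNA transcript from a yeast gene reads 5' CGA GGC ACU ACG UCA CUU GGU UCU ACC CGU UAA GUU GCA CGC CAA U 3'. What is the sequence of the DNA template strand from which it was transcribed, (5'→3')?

Replace U with T to get the coding DNA strand: CGAGGCACTACGTCACTTGGTTCTACCCGTTAAGTTGCACGCCAAT. The template strand is its reverse complement (complement GCTCCGTGATGCAGTGAACCAAGATGGGCAATTCAACGTGCGGTTA, then reverse).

5'-ATTGGCGTGCAACTTAACGGGTAGAACCAAGTGACGTAGTGCCTCG-3'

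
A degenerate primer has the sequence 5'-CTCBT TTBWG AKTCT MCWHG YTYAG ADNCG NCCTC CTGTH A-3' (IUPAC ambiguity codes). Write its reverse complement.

5'-TDACAGGAGGNCGNHTCTRARCDWGKAGAMTCWVAAAVGAG-3'

Standard pairs A↔T, G↔C; ambiguity codes pair Y↔R, M↔K, W↔W, B↔V, D↔H, N↔N. Complement (GAGVAAAVWCTMAGAKGWDCRARTCTHNGCNGGAGGACADT), then reverse for 5'→3'.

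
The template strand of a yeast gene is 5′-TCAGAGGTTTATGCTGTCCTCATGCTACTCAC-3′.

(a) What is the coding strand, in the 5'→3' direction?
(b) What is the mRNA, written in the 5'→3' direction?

(a) 5'-GTGAGTAGCATGAGGACAGCATAAACCTCTGA-3'
(b) 5'-GUGAGUAGCAUGAGGACAGCAUAAACCUCUGA-3'

(a) The coding strand is the reverse complement of the template: complement AGTCTCCAAATACGACAGGAGTACGATGAGTG, then reverse.
(b) mRNA has the coding-strand sequence with T→U.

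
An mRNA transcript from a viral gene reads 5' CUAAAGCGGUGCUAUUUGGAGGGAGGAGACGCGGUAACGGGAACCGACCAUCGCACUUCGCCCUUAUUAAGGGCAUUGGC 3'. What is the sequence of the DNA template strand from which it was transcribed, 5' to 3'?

5'-GCCAATGCCCTTAATAAGGGCGAAGTGCGATGGTCGGTTCCCGTTACCGCGTCTCCTCCCTCCAAATAGCACCGCTTTAG-3'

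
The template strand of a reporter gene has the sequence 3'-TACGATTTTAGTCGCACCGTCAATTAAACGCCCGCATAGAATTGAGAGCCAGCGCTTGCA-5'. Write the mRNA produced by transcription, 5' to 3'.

5'-AUGCUAAAAUCAGCGUGGCAGUUAAUUUGCGGGCGUAUCUUAACUCUCGGUCGCGAACGU-3'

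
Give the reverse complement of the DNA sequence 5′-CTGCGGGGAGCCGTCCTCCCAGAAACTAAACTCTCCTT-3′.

5'-AAGGAGAGTTTAGTTTCTGGGAGGACGGCTCCCCGCAG-3'

Complement each base (A↔T, G↔C): GACGCCCCTCGGCAGGAGGGTCTTTGATTTGAGAGGAA. Then reverse.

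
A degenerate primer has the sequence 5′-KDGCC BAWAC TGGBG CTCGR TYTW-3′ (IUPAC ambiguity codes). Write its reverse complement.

Standard pairs A↔T, G↔C; ambiguity codes pair R↔Y, K↔M, W↔W, B↔V, D↔H. Complement (MHCGGVTWTGACCVCGAGCYARAW), then reverse for 5'→3'.

5'-WARAYCGAGCVCCAGTWTVGGCHM-3'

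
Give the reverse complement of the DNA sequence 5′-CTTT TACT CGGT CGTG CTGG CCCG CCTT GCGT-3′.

Reading the sequence 3'→5' and pairing each base (A↔T, G↔C) gives the reverse complement directly.

5′-ACGCAAGGCGGGCCAGCACGACCGAGTAAAAG-3′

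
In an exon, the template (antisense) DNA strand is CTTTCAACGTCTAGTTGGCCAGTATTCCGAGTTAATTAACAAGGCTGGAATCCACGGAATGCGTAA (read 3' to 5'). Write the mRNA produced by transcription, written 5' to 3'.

5'-GAAAGUUGCAGAUCAACCGGUCAUAAGGCUCAAUUAAUUGUUCCGACCUUAGGUGCCUUACGCAUU-3'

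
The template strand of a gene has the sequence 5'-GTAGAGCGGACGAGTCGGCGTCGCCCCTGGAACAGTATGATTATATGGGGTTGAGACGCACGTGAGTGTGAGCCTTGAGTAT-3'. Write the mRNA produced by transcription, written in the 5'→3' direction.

RNA polymerase reads the template 3'→5' and synthesizes mRNA 5'→3' by base-pairing (A→U, T→A, G↔C). The complement of the template is CATCTCGCCTGCTCAGCCGCAGCGGGGACCTTGTCATACTAATATACCCCAACTCTGCGTGCACTCACACTCGGAACTCATA; antiparallel, so 5'→3' the coding strand is ATACTCAAGGCTCACACTCACGTGCGTCTCAACCCCATATAATCATACTGTTCCAGGGGCGACGCCGACTCGTCCGCTCTAC. Replace T with U for the mRNA.

5'-AUACUCAAGGCUCACACUCACGUGCGUCUCAACCCCAUAUAAUCAUACUGUUCCAGGGGCGACGCCGACUCGUCCGCUCUAC-3'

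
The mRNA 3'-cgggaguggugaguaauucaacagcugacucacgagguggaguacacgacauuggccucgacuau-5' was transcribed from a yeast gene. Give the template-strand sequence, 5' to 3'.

Written 5'→3' the mRNA is UAUCAGCUCCGGUUACAGCACAUGAGGUGGAGCACUCAGUCGACAACUUAAUGAGUGGUGAGGGC, so the coding DNA strand is TATCAGCTCCGGTTACAGCACATGAGGTGGAGCACTCAGTCGACAACTTAATGAGTGGTGAGGGC. The template is its reverse complement.

5'-GCCCTCACCACTCATTAAGTTGTCGACTGAGTGCTCCACCTCATGTGCTGTAACCGGAGCTGATA-3'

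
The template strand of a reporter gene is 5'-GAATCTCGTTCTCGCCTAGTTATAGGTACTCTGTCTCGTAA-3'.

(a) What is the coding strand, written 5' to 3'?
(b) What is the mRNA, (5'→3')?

(a) 5'-TTACGAGACAGAGTACCTATAACTAGGCGAGAACGAGATTC-3'
(b) 5′-UUACGAGACAGAGUACCUAUAACUAGGCGAGAACGAGAUUC-3′

(a) The coding strand is the reverse complement of the template: complement CTTAGAGCAAGAGCGGATCAATATCCATGAGACAGAGCATT, then reverse.
(b) mRNA has the coding-strand sequence with T→U.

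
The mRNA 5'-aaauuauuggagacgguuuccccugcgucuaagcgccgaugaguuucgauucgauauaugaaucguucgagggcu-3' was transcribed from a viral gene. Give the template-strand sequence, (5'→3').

Replace U with T to get the coding DNA strand: AAATTATTGGAGACGGTTTCCCCTGCGTCTAAGCGCCGATGAGTTTCGATTCGATATATGAATCGTTCGAGGGCT. The template strand is its reverse complement (complement TTTAATAACCTCTGCCAAAGGGGACGCAGATTCGCGGCTACTCAAAGCTAAGCTATATACTTAGCAAGCTCCCGA, then reverse).

5'-AGCCCTCGAACGATTCATATATCGAATCGAAACTCATCGGCGCTTAGACGCAGGGGAAACCGTCTCCAATAATTT-3'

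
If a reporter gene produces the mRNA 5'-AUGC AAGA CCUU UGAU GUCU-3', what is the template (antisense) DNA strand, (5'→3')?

5'-AGACATCAAAGGTCTTGCAT-3'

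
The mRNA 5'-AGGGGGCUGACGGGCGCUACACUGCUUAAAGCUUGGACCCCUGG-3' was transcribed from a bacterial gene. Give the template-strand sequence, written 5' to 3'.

Replace U with T to get the coding DNA strand: AGGGGGCTGACGGGCGCTACACTGCTTAAAGCTTGGACCCCTGG. The template strand is its reverse complement (complement TCCCCCGACTGCCCGCGATGTGACGAATTTCGAACCTGGGGACC, then reverse).

5'-CCAGGGGTCCAAGCTTTAAGCAGTGTAGCGCCCGTCAGCCCCCT-3'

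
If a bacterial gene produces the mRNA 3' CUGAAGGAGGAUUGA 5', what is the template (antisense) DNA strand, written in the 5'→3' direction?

5'-GACTTCCTCCTAACT-3'

Written 5'→3' the mRNA is AGUUAGGAGGAAGUC, so the coding DNA strand is AGTTAGGAGGAAGTC. The template is its reverse complement.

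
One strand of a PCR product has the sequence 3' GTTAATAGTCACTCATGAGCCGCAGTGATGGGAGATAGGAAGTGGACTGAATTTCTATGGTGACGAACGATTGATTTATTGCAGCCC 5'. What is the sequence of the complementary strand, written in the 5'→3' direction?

The strand is given 3'→5', so its complement runs 5'→3' in the same left-to-right order: pair each base A↔T, G↔C.

5'-CAATTATCAGTGAGTACTCGGCGTCACTACCCTCTATCCTTCACCTGACTTAAAGATACCACTGCTTGCTAACTAAATAACGTCGGG-3'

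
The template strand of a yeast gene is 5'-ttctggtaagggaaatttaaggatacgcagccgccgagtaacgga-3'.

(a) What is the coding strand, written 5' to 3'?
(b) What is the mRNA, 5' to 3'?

(a) 5'-TCCGTTACTCGGCGGCTGCGTATCCTTAAATTTCCCTTACCAGAA-3'
(b) 5'-UCCGUUACUCGGCGGCUGCGUAUCCUUAAAUUUCCCUUACCAGAA-3'

(a) The coding strand is the reverse complement of the template: complement AAGACCATTCCCTTTAAATTCCTATGCGTCGGCGGCTCATTGCCT, then reverse.
(b) mRNA has the coding-strand sequence with T→U.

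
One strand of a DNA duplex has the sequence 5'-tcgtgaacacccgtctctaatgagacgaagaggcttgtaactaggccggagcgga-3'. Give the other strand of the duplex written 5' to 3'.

The complement of TCGTGAACACCCGTCTCTAATGAGACGAAGAGGCTTGTAACTAGGCCGGAGCGGA is AGCACTTGTGGGCAGAGATTACTCTGCTTCTCCGAACATTGATCCGGCCTCGCCT (A↔T, G↔C). DNA strands are antiparallel, so the complementary strand runs 3'→5'; reversing gives the 5'→3' form.

5'-TCCGCTCCGGCCTAGTTACAAGCCTCTTCGTCTCATTAGAGACGGGTGTTCACGA-3'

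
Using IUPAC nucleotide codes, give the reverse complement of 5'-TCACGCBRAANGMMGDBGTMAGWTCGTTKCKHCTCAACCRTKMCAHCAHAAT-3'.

5'-ATTDTGDTGKMAYGGTTGAGDMGMAACGAWCTKACVHCKKCNTTYVGCGTGA-3'

Standard pairs A↔T, G↔C; ambiguity codes pair R↔Y, M↔K, W↔W, B↔V, D↔H, N↔N. Complement (AGTGCGVYTTNCKKCHVCAKTCWAGCAAMGMDGAGTTGGYAMKGTDGTDTTA), then reverse for 5'→3'.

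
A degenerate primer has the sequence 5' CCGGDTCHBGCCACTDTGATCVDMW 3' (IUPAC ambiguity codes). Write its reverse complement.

5′-WKHBGATCAHAGTGGCVDGAHCCGG-3′

Standard pairs A↔T, G↔C; ambiguity codes pair M↔K, W↔W, B↔V, D↔H. Complement (GGCCHAGDVCGGTGAHACTAGBHKW), then reverse for 5'→3'.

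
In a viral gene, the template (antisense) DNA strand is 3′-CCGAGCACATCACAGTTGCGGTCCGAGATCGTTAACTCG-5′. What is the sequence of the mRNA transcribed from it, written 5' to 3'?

Reading the template 3'→5' as shown, RNA polymerase pairs each base (A→U, T→A, G↔C) to build mRNA 5'→3' directly.

5'-GGCUCGUGUAGUGUCAACGCCAGGCUCUAGCAAUUGAGC-3'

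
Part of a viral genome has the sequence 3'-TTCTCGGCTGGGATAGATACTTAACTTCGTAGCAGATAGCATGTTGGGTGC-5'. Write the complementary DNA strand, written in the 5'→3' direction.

5'-AAGAGCCGACCCTATCTATGAATTGAAGCATCGTCTATCGTACAACCCACG-3'

The strand is given 3'→5', so its complement runs 5'→3' in the same left-to-right order: pair each base A↔T, G↔C.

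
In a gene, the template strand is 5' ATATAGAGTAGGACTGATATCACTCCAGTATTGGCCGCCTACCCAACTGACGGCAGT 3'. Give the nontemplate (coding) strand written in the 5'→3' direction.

The coding strand is complementary and antiparallel to the template: take the complement (A↔T, G↔C) and reverse.

5'-ACTGCCGTCAGTTGGGTAGGCGGCCAATACTGGAGTGATATCAGTCCTACTCTATAT-3'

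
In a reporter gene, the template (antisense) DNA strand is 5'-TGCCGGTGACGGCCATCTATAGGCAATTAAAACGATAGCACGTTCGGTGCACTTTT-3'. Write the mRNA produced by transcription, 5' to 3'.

5'-AAAAGUGCACCGAACGUGCUAUCGUUUUAAUUGCCUAUAGAUGGCCGUCACCGGCA-3'

RNA polymerase reads the template 3'→5' and synthesizes mRNA 5'→3' by base-pairing (A→U, T→A, G↔C). The complement of the template is ACGGCCACTGCCGGTAGATATCCGTTAATTTTGCTATCGTGCAAGCCACGTGAAAA; antiparallel, so 5'→3' the coding strand is AAAAGTGCACCGAACGTGCTATCGTTTTAATTGCCTATAGATGGCCGTCACCGGCA. Replace T with U for the mRNA.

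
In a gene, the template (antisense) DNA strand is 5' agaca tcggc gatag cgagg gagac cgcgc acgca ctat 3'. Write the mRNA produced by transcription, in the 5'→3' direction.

RNA polymerase reads the template 3'→5' and synthesizes mRNA 5'→3' by base-pairing (A→U, T→A, G↔C). The complement of the template is TCTGTAGCCGCTATCGCTCCCTCTGGCGCGTGCGTGATA; antiparallel, so 5'→3' the coding strand is ATAGTGCGTGCGCGGTCTCCCTCGCTATCGCCGATGTCT. Replace T with U for the mRNA.

5'-AUAGUGCGUGCGCGGUCUCCCUCGCUAUCGCCGAUGUCU-3'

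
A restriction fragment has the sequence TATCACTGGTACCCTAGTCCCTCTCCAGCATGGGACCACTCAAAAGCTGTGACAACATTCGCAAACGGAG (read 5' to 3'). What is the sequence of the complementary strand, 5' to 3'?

Pairing A↔T and G↔C gives ATAGTGACCATGGGATCAGGGAGAGGTCGTACCCTGGTGAGTTTTCGACACTGTTGTAAGCGTTTGCCTC, running 3'→5'. Reverse for the 5'→3' convention.

5'-CTCCGTTTGCGAATGTTGTCACAGCTTTTGAGTGGTCCCATGCTGGAGAGGGACTAGGGTACCAGTGATA-3'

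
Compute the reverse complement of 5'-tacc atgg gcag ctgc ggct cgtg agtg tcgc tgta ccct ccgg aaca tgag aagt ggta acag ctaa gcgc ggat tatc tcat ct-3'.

Reading the sequence 3'→5' and pairing each base (A↔T, G↔C) gives the reverse complement directly.

5′-AGATGAGATAATCCGCGCTTAGCTGTTACCACTTCTCATGTTCCGGAGGGTACAGCGACACTCACGAGCCGCAGCTGCCCATGGTA-3′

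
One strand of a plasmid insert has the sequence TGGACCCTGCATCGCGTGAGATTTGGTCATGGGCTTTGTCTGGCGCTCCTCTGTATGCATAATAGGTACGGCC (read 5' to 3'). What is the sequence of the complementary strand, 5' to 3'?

The complement of TGGACCCTGCATCGCGTGAGATTTGGTCATGGGCTTTGTCTGGCGCTCCTCTGTATGCATAATAGGTACGGCC is ACCTGGGACGTAGCGCACTCTAAACCAGTACCCGAAACAGACCGCGAGGAGACATACGTATTATCCATGCCGG (A↔T, G↔C). DNA strands are antiparallel, so the complementary strand runs 3'→5'; reversing gives the 5'→3' form.

5′-GGCCGTACCTATTATGCATACAGAGGAGCGCCAGACAAAGCCCATGACCAAATCTCACGCGATGCAGGGTCCA-3′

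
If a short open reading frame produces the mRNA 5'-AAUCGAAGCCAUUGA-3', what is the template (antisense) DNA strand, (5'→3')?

5′-TCAATGGCTTCGATT-3′

Replace U with T to get the coding DNA strand: AATCGAAGCCATTGA. The template strand is its reverse complement (complement TTAGCTTCGGTAACT, then reverse).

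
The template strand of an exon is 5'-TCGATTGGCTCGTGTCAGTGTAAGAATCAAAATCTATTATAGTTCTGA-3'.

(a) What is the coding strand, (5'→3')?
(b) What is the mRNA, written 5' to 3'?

(a) 5'-TCAGAACTATAATAGATTTTGATTCTTACACTGACACGAGCCAATCGA-3'
(b) 5'-UCAGAACUAUAAUAGAUUUUGAUUCUUACACUGACACGAGCCAAUCGA-3'

(a) The coding strand is the reverse complement of the template: complement AGCTAACCGAGCACAGTCACATTCTTAGTTTTAGATAATATCAAGACT, then reverse.
(b) mRNA has the coding-strand sequence with T→U.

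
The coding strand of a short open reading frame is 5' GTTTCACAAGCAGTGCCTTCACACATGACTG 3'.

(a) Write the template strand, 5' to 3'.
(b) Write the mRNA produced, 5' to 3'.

(a) 5'-CAGTCATGTGTGAAGGCACTGCTTGTGAAAC-3'
(b) 5'-GUUUCACAAGCAGUGCCUUCACACAUGACUG-3'

(a) The template strand is the reverse complement of the coding strand: complement CAAAGTGTTCGTCACGGAAGTGTGTACTGAC, then reverse.
(b) mRNA matches the coding strand with T→U.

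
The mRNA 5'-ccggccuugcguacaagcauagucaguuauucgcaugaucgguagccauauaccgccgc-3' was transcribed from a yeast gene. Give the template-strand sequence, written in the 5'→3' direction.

5′-GCGGCGGTATATGGCTACCGATCATGCGAATAACTGACTATGCTTGTACGCAAGGCCGG-3′

Replace U with T to get the coding DNA strand: CCGGCCTTGCGTACAAGCATAGTCAGTTATTCGCATGATCGGTAGCCATATACCGCCGC. The template strand is its reverse complement (complement GGCCGGAACGCATGTTCGTATCAGTCAATAAGCGTACTAGCCATCGGTATATGGCGGCG, then reverse).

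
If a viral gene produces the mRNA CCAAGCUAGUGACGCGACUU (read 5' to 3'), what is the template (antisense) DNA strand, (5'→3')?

5'-AAGTCGCGTCACTAGCTTGG-3'

Replace U with T to get the coding DNA strand: CCAAGCTAGTGACGCGACTT. The template strand is its reverse complement (complement GGTTCGATCACTGCGCTGAA, then reverse).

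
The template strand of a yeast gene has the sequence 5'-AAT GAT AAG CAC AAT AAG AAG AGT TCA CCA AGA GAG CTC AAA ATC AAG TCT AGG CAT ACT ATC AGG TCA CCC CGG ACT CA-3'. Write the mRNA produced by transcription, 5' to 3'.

5′-UGAGUCCGGGGUGACCUGAUAGUAUGCCUAGACUUGAUUUUGAGCUCUCUUGGUGAACUCUUCUUAUUGUGCUUAUCAUU-3′

RNA polymerase reads the template 3'→5' and synthesizes mRNA 5'→3' by base-pairing (A→U, T→A, G↔C). The complement of the template is TTACTATTCGTGTTATTCTTCTCAAGTGGTTCTCTCGAGTTTTAGTTCAGATCCGTATGATAGTCCAGTGGGGCCTGAGT; antiparallel, so 5'→3' the coding strand is TGAGTCCGGGGTGACCTGATAGTATGCCTAGACTTGATTTTGAGCTCTCTTGGTGAACTCTTCTTATTGTGCTTATCATT. Replace T with U for the mRNA.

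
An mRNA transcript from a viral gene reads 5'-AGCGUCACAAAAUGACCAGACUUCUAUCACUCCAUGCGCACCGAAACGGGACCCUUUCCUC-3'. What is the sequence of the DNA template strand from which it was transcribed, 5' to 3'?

5′-GAGGAAAGGGTCCCGTTTCGGTGCGCATGGAGTGATAGAAGTCTGGTCATTTTGTGACGCT-3′

Replace U with T to get the coding DNA strand: AGCGTCACAAAATGACCAGACTTCTATCACTCCATGCGCACCGAAACGGGACCCTTTCCTC. The template strand is its reverse complement (complement TCGCAGTGTTTTACTGGTCTGAAGATAGTGAGGTACGCGTGGCTTTGCCCTGGGAAAGGAG, then reverse).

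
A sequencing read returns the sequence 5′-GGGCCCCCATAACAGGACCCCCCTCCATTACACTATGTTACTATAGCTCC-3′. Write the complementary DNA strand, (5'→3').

Pairing A↔T and G↔C gives CCCGGGGGTATTGTCCTGGGGGGAGGTAATGTGATACAATGATATCGAGG, running 3'→5'. Reverse for the 5'→3' convention.

5′-GGAGCTATAGTAACATAGTGTAATGGAGGGGGGTCCTGTTATGGGGGCCC-3′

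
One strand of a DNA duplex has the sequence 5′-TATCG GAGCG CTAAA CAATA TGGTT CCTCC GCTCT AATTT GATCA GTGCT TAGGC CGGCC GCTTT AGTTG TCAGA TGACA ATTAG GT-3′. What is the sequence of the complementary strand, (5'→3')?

Pairing A↔T and G↔C gives ATAGCCTCGCGATTTGTTATACCAAGGAGGCGAGATTAAACTAGTCACGAATCCGGCCGGCGAAATCAACAGTCTACTGTTAATCCA, running 3'→5'. Reverse for the 5'→3' convention.

5'-ACCTAATTGTCATCTGACAACTAAAGCGGCCGGCCTAAGCACTGATCAAATTAGAGCGGAGGAACCATATTGTTTAGCGCTCCGATA-3'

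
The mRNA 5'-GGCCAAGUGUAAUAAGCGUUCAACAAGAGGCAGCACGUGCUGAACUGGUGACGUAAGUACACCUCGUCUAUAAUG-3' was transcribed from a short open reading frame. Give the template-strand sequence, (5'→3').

Replace U with T to get the coding DNA strand: GGCCAAGTGTAATAAGCGTTCAACAAGAGGCAGCACGTGCTGAACTGGTGACGTAAGTACACCTCGTCTATAATG. The template strand is its reverse complement (complement CCGGTTCACATTATTCGCAAGTTGTTCTCCGTCGTGCACGACTTGACCACTGCATTCATGTGGAGCAGATATTAC, then reverse).

5'-CATTATAGACGAGGTGTACTTACGTCACCAGTTCAGCACGTGCTGCCTCTTGTTGAACGCTTATTACACTTGGCC-3'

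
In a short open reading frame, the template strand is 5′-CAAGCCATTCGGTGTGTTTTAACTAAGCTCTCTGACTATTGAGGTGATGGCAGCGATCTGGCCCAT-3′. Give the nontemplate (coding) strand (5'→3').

5'-ATGGGCCAGATCGCTGCCATCACCTCAATAGTCAGAGAGCTTAGTTAAAACACACCGAATGGCTTG-3'

The coding strand is complementary and antiparallel to the template: take the complement (A↔T, G↔C) and reverse.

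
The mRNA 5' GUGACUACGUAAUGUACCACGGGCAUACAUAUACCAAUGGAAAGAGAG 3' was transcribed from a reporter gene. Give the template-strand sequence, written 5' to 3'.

Replace U with T to get the coding DNA strand: GTGACTACGTAATGTACCACGGGCATACATATACCAATGGAAAGAGAG. The template strand is its reverse complement (complement CACTGATGCATTACATGGTGCCCGTATGTATATGGTTACCTTTCTCTC, then reverse).

5'-CTCTCTTTCCATTGGTATATGTATGCCCGTGGTACATTACGTAGTCAC-3'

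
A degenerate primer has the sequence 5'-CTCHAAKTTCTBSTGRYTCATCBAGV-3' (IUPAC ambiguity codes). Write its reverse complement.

5'-BCTVGATGARYCASVAGAAMTTDGAG-3'

Standard pairs A↔T, G↔C; ambiguity codes pair R↔Y, K↔M, S↔S, B↔V, H↔D. Complement (GAGDTTMAAGAVSACYRAGTAGVTCB), then reverse for 5'→3'.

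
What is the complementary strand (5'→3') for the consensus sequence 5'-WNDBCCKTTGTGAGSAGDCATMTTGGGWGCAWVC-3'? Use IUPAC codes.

Standard pairs A↔T, G↔C; ambiguity codes pair M↔K, W↔W, S↔S, B↔V, D↔H, N↔N. Complement (WNHVGGMAACACTCSTCHGTAKAACCCWCGTWBG), then reverse for 5'→3'.

5'-GBWTGCWCCCAAKATGHCTSCTCACAAMGGVHNW-3'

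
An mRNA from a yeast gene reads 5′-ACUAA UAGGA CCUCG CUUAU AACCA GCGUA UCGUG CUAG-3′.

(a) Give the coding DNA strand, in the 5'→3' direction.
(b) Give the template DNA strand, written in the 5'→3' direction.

(a) 5'-ACTAATAGGACCTCGCTTATAACCAGCGTATCGTGCTAG-3'
(b) 5'-CTAGCACGATACGCTGGTTATAAGCGAGGTCCTATTAGT-3'

(a) The coding strand matches the mRNA with U→T.
(b) The template strand is the reverse complement of the coding strand.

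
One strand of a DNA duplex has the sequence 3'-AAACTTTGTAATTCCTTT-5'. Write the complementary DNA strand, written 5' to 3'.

5'-TTTGAAACATTAAGGAAA-3'

The strand is given 3'→5', so its complement runs 5'→3' in the same left-to-right order: pair each base A↔T, G↔C.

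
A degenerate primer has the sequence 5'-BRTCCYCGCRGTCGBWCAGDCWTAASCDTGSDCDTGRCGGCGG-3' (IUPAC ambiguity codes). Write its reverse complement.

Standard pairs A↔T, G↔C; ambiguity codes pair R↔Y, W↔W, S↔S, B↔V, D↔H. Complement (VYAGGRGCGYCAGCVWGTCHGWATTSGHACSHGHACYGCCGCC), then reverse for 5'→3'.

5′-CCGCCGYCAHGHSCAHGSTTAWGHCTGWVCGACYGCGRGGAYV-3′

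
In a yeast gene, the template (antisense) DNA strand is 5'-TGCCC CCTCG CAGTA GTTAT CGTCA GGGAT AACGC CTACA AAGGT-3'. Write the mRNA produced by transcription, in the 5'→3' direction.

5'-ACCUUUGUAGGCGUUAUCCCUGACGAUAACUACUGCGAGGGGGCA-3'

The mRNA has the sequence of the coding strand (reverse complement of the template) with T→U. Reverse complement of TGCCCCCTCGCAGTAGTTATCGTCAGGGATAACGCCTACAAAGGT is ACCTTTGTAGGCGTTATCCCTGACGATAACTACTGCGAGGGGGCA; then T→U.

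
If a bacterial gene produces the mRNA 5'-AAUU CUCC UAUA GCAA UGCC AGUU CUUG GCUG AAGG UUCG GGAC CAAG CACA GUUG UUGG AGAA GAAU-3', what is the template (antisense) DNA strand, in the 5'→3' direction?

Replace U with T to get the coding DNA strand: AATTCTCCTATAGCAATGCCAGTTCTTGGCTGAAGGTTCGGGACCAAGCACAGTTGTTGGAGAAGAAT. The template strand is its reverse complement (complement TTAAGAGGATATCGTTACGGTCAAGAACCGACTTCCAAGCCCTGGTTCGTGTCAACAACCTCTTCTTA, then reverse).

5'-ATTCTTCTCCAACAACTGTGCTTGGTCCCGAACCTTCAGCCAAGAACTGGCATTGCTATAGGAGAATT-3'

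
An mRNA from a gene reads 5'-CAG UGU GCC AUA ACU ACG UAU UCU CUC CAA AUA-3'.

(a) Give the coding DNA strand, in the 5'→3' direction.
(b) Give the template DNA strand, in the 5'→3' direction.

(a) 5'-CAGTGTGCCATAACTACGTATTCTCTCCAAATA-3'
(b) 5'-TATTTGGAGAGAATACGTAGTTATGGCACACTG-3'

(a) The coding strand matches the mRNA with U→T.
(b) The template strand is the reverse complement of the coding strand.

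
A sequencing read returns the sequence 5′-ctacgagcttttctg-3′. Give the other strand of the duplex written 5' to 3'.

Pairing A↔T and G↔C gives GATGCTCGAAAAGAC, running 3'→5'. Reverse for the 5'→3' convention.

5'-CAGAAAAGCTCGTAG-3'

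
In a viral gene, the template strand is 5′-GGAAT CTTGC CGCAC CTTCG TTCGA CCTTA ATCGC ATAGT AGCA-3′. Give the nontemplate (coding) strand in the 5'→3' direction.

5'-TGCTACTATGCGATTAAGGTCGAACGAAGGTGCGGCAAGATTCC-3'

The coding strand is complementary and antiparallel to the template: take the complement (A↔T, G↔C) and reverse.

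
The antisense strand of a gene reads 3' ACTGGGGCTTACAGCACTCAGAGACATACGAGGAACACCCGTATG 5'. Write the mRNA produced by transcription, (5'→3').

5'-UGACCCCGAAUGUCGUGAGUCUCUGUAUGCUCCUUGUGGGCAUAC-3'

Reading the template 3'→5' as shown, RNA polymerase pairs each base (A→U, T→A, G↔C) to build mRNA 5'→3' directly.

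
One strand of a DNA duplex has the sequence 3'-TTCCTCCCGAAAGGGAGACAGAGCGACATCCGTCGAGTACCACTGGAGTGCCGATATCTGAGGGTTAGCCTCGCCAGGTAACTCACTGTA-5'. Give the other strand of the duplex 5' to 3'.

5′-AAGGAGGGCTTTCCCTCTGTCTCGCTGTAGGCAGCTCATGGTGACCTCACGGCTATAGACTCCCAATCGGAGCGGTCCATTGAGTGACAT-3′

The strand is given 3'→5', so its complement runs 5'→3' in the same left-to-right order: pair each base A↔T, G↔C.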